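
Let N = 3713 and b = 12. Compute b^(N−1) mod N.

3698

12^1 ≡ 12 (mod 3713)
12^2 ≡ 12^2 = 144 ≡ 144 (mod 3713)
12^4 ≡ 144^2 = 20736 ≡ 2171 (mod 3713)
12^8 ≡ 2171^2 = 4713241 ≡ 1444 (mod 3713)
12^16 ≡ 1444^2 = 2085136 ≡ 2143 (mod 3713)
12^32 ≡ 2143^2 = 4592449 ≡ 3181 (mod 3713)
12^64 ≡ 3181^2 = 10118761 ≡ 836 (mod 3713)
12^128 ≡ 836^2 = 698896 ≡ 852 (mod 3713)
12^256 ≡ 852^2 = 725904 ≡ 1869 (mod 3713)
12^512 ≡ 1869^2 = 3493161 ≡ 2941 (mod 3713)
12^1024 ≡ 2941^2 = 8649481 ≡ 1904 (mod 3713)
12^2048 ≡ 1904^2 = 3625216 ≡ 1328 (mod 3713)
3712 = 2048 + 1024 + 512 + 128 in binary powers of 2.
So 12^3712 ≡ 1328 · 1904 · 2941 · 852 ≡ 3698 (mod 3713).
Since 3698 ≠ 1, base 12 is a Fermat witness: 3713 is composite.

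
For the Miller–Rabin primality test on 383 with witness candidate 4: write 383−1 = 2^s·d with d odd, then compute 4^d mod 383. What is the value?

1

383 − 1 = 382 = 2^1 · 191, so d = 191.
4^1 ≡ 4 (mod 383)
4^2 ≡ 4^2 = 16 ≡ 16 (mod 383)
4^4 ≡ 16^2 = 256 ≡ 256 (mod 383)
4^8 ≡ 256^2 = 65536 ≡ 43 (mod 383)
4^16 ≡ 43^2 = 1849 ≡ 317 (mod 383)
4^32 ≡ 317^2 = 100489 ≡ 143 (mod 383)
4^64 ≡ 143^2 = 20449 ≡ 150 (mod 383)
4^128 ≡ 150^2 = 22500 ≡ 286 (mod 383)
191 = 128 + 32 + 16 + 8 + 4 + 2 + 1 in binary powers of 2.
So 4^191 ≡ 286 · 143 · 317 · 43 · 256 · 16 · 4 ≡ 1 (mod 383).
Since 4^d ≡ 1 (mod 383), base 4 does not prove 383 composite.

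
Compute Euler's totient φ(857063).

Factor: 857063 = 53 · 103 · 157.
φ(857063) = (53−1) · (103−1) · (157−1) = 52 · 102 · 156 = 827424.

827424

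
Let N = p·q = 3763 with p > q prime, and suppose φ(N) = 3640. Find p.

φ(n) = (p−1)(q−1) = n − (p+q) + 1, so p + q = 3763 − 3640 + 1 = 124.
p and q are the roots of t² − 124t + 3763 = 0.
Discriminant: 124² − 4·3763 = 15376 − 15052 = 324; √324 = 18.
q = (124 − 18)/2 = 53, p = (124 + 18)/2 = 71.
Check: 53 · 71 = 3763.

71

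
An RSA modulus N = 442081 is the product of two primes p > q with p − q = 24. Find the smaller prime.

Since p = q + 24, we have 442081 = q(q + 24), so q² + 24q − 442081 = 0.
Discriminant: 24² + 4·442081 = 576 + 1768324 = 1768900; √1768900 = 1330.
q = (−24 + 1330)/2 = 653, and p = q + 24 = 677.
Check: 653 · 677 = 442081.

653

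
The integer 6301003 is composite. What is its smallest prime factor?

41

6301003 is odd.
Digit sum 13, not divisible by 3.
Ends in 3: not divisible by 5.
7: 6301003 = 7·900143 + 2
11: 6301003 = 11·572818 + 5
13: 6301003 = 13·484692 + 7
17: 6301003 = 17·370647 + 4
19: 6301003 = 19·331631 + 14
23: 6301003 = 23·273956 + 15
29: 6301003 = 29·217275 + 28
31: 6301003 = 31·203258 + 5
37: 6301003 = 37·170297 + 14
41: 6301003 = 41·153683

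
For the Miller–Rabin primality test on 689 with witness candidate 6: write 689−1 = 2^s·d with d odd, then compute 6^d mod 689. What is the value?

241

689 − 1 = 688 = 2^4 · 43, so d = 43.
6^1 ≡ 6 (mod 689)
6^2 ≡ 6^2 = 36 ≡ 36 (mod 689)
6^4 ≡ 36^2 = 1296 ≡ 607 (mod 689)
6^8 ≡ 607^2 = 368449 ≡ 523 (mod 689)
6^16 ≡ 523^2 = 273529 ≡ 685 (mod 689)
6^32 ≡ 685^2 = 469225 ≡ 16 (mod 689)
43 = 32 + 8 + 2 + 1 in binary powers of 2.
So 6^43 ≡ 16 · 523 · 36 · 6 ≡ 241 (mod 689).
Squaring chain: 241 → 205 → 685 → 16; never reaches −1, so base 6 is a Miller–Rabin witness that 689 is composite.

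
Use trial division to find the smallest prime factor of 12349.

12349 is odd.
Digit sum 19, not divisible by 3.
Ends in 9: not divisible by 5.
7: 12349 = 7·1764 + 1
11: 12349 = 11·1122 + 7
13: 12349 = 13·949 + 12
17: 12349 = 17·726 + 7
19: 12349 = 19·649 + 18
23: 12349 = 23·536 + 21
29: 12349 = 29·425 + 24
31: 12349 = 31·398 + 11
37: 12349 = 37·333 + 28
41: 12349 = 41·301 + 8
43: 12349 = 43·287 + 8
47: 12349 = 47·262 + 35
53: 12349 = 53·233

53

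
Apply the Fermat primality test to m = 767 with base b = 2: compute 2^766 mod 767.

2^1 ≡ 2 (mod 767)
2^2 ≡ 2^2 = 4 ≡ 4 (mod 767)
2^4 ≡ 4^2 = 16 ≡ 16 (mod 767)
2^8 ≡ 16^2 = 256 ≡ 256 (mod 767)
2^16 ≡ 256^2 = 65536 ≡ 341 (mod 767)
2^32 ≡ 341^2 = 116281 ≡ 464 (mod 767)
2^64 ≡ 464^2 = 215296 ≡ 536 (mod 767)
2^128 ≡ 536^2 = 287296 ≡ 438 (mod 767)
2^256 ≡ 438^2 = 191844 ≡ 94 (mod 767)
2^512 ≡ 94^2 = 8836 ≡ 399 (mod 767)
766 = 512 + 128 + 64 + 32 + 16 + 8 + 4 + 2 in binary powers of 2.
So 2^766 ≡ 399 · 438 · 536 · 464 · 341 · 256 · 16 · 4 ≡ 556 (mod 767).
Since 556 ≠ 1, base 2 is a Fermat witness: 767 is composite.

556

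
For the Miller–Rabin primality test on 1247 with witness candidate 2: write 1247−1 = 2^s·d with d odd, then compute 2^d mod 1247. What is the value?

128

1247 − 1 = 1246 = 2^1 · 623, so d = 623.
2^1 ≡ 2 (mod 1247)
2^2 ≡ 2^2 = 4 ≡ 4 (mod 1247)
2^4 ≡ 4^2 = 16 ≡ 16 (mod 1247)
2^8 ≡ 16^2 = 256 ≡ 256 (mod 1247)
2^16 ≡ 256^2 = 65536 ≡ 692 (mod 1247)
2^32 ≡ 692^2 = 478864 ≡ 16 (mod 1247)
2^64 ≡ 16^2 = 256 ≡ 256 (mod 1247)
2^128 ≡ 256^2 = 65536 ≡ 692 (mod 1247)
2^256 ≡ 692^2 = 478864 ≡ 16 (mod 1247)
2^512 ≡ 16^2 = 256 ≡ 256 (mod 1247)
623 = 512 + 64 + 32 + 8 + 4 + 2 + 1 in binary powers of 2.
So 2^623 ≡ 256 · 256 · 16 · 256 · 16 · 4 · 2 ≡ 128 (mod 1247).
Squaring chain: 128; never reaches −1, so base 2 is a Miller–Rabin witness that 1247 is composite.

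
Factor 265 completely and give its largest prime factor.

265 = 5 · 53
53 is prime.
So 265 = 5 · 53; the largest prime factor is 53.

53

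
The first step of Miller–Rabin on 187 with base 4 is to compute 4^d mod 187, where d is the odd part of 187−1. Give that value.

187 − 1 = 186 = 2^1 · 93, so d = 93.
4^1 ≡ 4 (mod 187)
4^2 ≡ 4^2 = 16 ≡ 16 (mod 187)
4^4 ≡ 16^2 = 256 ≡ 69 (mod 187)
4^8 ≡ 69^2 = 4761 ≡ 86 (mod 187)
4^16 ≡ 86^2 = 7396 ≡ 103 (mod 187)
4^32 ≡ 103^2 = 10609 ≡ 137 (mod 187)
4^64 ≡ 137^2 = 18769 ≡ 69 (mod 187)
93 = 64 + 16 + 8 + 4 + 1 in binary powers of 2.
So 4^93 ≡ 69 · 103 · 86 · 69 · 4 ≡ 174 (mod 187).
Squaring chain: 174; never reaches −1, so base 4 is a Miller–Rabin witness that 187 is composite.

174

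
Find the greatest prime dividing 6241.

79

6241 = 79 · 79
79 = 79 · 1
So 6241 = 79^2; the largest prime factor is 79.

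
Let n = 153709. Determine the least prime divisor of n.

153709 is odd.
Digit sum 25, not divisible by 3.
Ends in 9: not divisible by 5.
7: 153709 = 7·21958 + 3
11: 153709 = 11·13973 + 6
13: 153709 = 13·11823 + 10
17: 153709 = 17·9041 + 12
19: 153709 = 19·8089 + 18
23: 153709 = 23·6683

23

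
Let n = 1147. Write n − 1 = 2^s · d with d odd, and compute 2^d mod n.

1124

1147 − 1 = 1146 = 2^1 · 573, so d = 573.
2^1 ≡ 2 (mod 1147)
2^2 ≡ 2^2 = 4 ≡ 4 (mod 1147)
2^4 ≡ 4^2 = 16 ≡ 16 (mod 1147)
2^8 ≡ 16^2 = 256 ≡ 256 (mod 1147)
2^16 ≡ 256^2 = 65536 ≡ 157 (mod 1147)
2^32 ≡ 157^2 = 24649 ≡ 562 (mod 1147)
2^64 ≡ 562^2 = 315844 ≡ 419 (mod 1147)
2^128 ≡ 419^2 = 175561 ≡ 70 (mod 1147)
2^256 ≡ 70^2 = 4900 ≡ 312 (mod 1147)
2^512 ≡ 312^2 = 97344 ≡ 996 (mod 1147)
573 = 512 + 32 + 16 + 8 + 4 + 1 in binary powers of 2.
So 2^573 ≡ 996 · 562 · 157 · 256 · 16 · 2 ≡ 1124 (mod 1147).
Squaring chain: 1124; never reaches −1, so base 2 is a Miller–Rabin witness that 1147 is composite.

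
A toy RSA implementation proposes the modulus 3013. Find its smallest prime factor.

3013 is odd.
Digit sum 7, not divisible by 3.
Ends in 3: not divisible by 5.
7: 3013 = 7·430 + 3
11: 3013 = 11·273 + 10
13: 3013 = 13·231 + 10
17: 3013 = 17·177 + 4
19: 3013 = 19·158 + 11
23: 3013 = 23·131

23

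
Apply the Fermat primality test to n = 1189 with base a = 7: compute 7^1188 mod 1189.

7^1 ≡ 7 (mod 1189)
7^2 ≡ 7^2 = 49 ≡ 49 (mod 1189)
7^4 ≡ 49^2 = 2401 ≡ 23 (mod 1189)
7^8 ≡ 23^2 = 529 ≡ 529 (mod 1189)
7^16 ≡ 529^2 = 279841 ≡ 426 (mod 1189)
7^32 ≡ 426^2 = 181476 ≡ 748 (mod 1189)
7^64 ≡ 748^2 = 559504 ≡ 674 (mod 1189)
7^128 ≡ 674^2 = 454276 ≡ 78 (mod 1189)
7^256 ≡ 78^2 = 6084 ≡ 139 (mod 1189)
7^512 ≡ 139^2 = 19321 ≡ 297 (mod 1189)
7^1024 ≡ 297^2 = 88209 ≡ 223 (mod 1189)
1188 = 1024 + 128 + 32 + 4 in binary powers of 2.
So 7^1188 ≡ 223 · 78 · 748 · 23 ≡ 45 (mod 1189).
Since 45 ≠ 1, base 7 is a Fermat witness: 1189 is composite.

45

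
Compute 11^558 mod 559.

532

11^1 ≡ 11 (mod 559)
11^2 ≡ 11^2 = 121 ≡ 121 (mod 559)
11^4 ≡ 121^2 = 14641 ≡ 107 (mod 559)
11^8 ≡ 107^2 = 11449 ≡ 269 (mod 559)
11^16 ≡ 269^2 = 72361 ≡ 250 (mod 559)
11^32 ≡ 250^2 = 62500 ≡ 451 (mod 559)
11^64 ≡ 451^2 = 203401 ≡ 484 (mod 559)
11^128 ≡ 484^2 = 234256 ≡ 35 (mod 559)
11^256 ≡ 35^2 = 1225 ≡ 107 (mod 559)
11^512 ≡ 107^2 = 11449 ≡ 269 (mod 559)
558 = 512 + 32 + 8 + 4 + 2 in binary powers of 2.
So 11^558 ≡ 269 · 451 · 269 · 107 · 121 ≡ 532 (mod 559).
Since 532 ≠ 1, base 11 is a Fermat witness: 559 is composite.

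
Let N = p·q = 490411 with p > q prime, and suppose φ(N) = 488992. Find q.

593

φ(n) = (p−1)(q−1) = n − (p+q) + 1, so p + q = 490411 − 488992 + 1 = 1420.
p and q are the roots of t² − 1420t + 490411 = 0.
Discriminant: 1420² − 4·490411 = 2016400 − 1961644 = 54756; √54756 = 234.
q = (1420 − 234)/2 = 593, p = (1420 + 234)/2 = 827.
Check: 593 · 827 = 490411.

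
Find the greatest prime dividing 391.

23

391 = 17 · 23
23 is prime.
So 391 = 17 · 23; the largest prime factor is 23.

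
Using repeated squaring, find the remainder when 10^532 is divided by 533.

510

10^1 ≡ 10 (mod 533)
10^2 ≡ 10^2 = 100 ≡ 100 (mod 533)
10^4 ≡ 100^2 = 10000 ≡ 406 (mod 533)
10^8 ≡ 406^2 = 164836 ≡ 139 (mod 533)
10^16 ≡ 139^2 = 19321 ≡ 133 (mod 533)
10^32 ≡ 133^2 = 17689 ≡ 100 (mod 533)
10^64 ≡ 100^2 = 10000 ≡ 406 (mod 533)
10^128 ≡ 406^2 = 164836 ≡ 139 (mod 533)
10^256 ≡ 139^2 = 19321 ≡ 133 (mod 533)
10^512 ≡ 133^2 = 17689 ≡ 100 (mod 533)
532 = 512 + 16 + 4 in binary powers of 2.
So 10^532 ≡ 100 · 133 · 406 ≡ 510 (mod 533).
Since 510 ≠ 1, base 10 is a Fermat witness: 533 is composite.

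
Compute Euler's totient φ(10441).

10192

Factor: 10441 = 53 · 197.
φ(10441) = (53−1) · (197−1) = 52 · 196 = 10192.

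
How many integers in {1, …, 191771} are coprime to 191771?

181440

Factor: 191771 = 37 · 71 · 73.
φ(191771) = (37−1) · (71−1) · (73−1) = 36 · 70 · 72 = 181440.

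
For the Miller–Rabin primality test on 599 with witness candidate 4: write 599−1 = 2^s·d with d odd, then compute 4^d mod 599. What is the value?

1

599 − 1 = 598 = 2^1 · 299, so d = 299.
4^1 ≡ 4 (mod 599)
4^2 ≡ 4^2 = 16 ≡ 16 (mod 599)
4^4 ≡ 16^2 = 256 ≡ 256 (mod 599)
4^8 ≡ 256^2 = 65536 ≡ 245 (mod 599)
4^16 ≡ 245^2 = 60025 ≡ 125 (mod 599)
4^32 ≡ 125^2 = 15625 ≡ 51 (mod 599)
4^64 ≡ 51^2 = 2601 ≡ 205 (mod 599)
4^128 ≡ 205^2 = 42025 ≡ 95 (mod 599)
4^256 ≡ 95^2 = 9025 ≡ 40 (mod 599)
299 = 256 + 32 + 8 + 2 + 1 in binary powers of 2.
So 4^299 ≡ 40 · 51 · 245 · 16 · 4 ≡ 1 (mod 599).
Since 4^d ≡ 1 (mod 599), base 4 does not prove 599 composite.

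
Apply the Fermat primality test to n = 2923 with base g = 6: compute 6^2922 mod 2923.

1960

6^1 ≡ 6 (mod 2923)
6^2 ≡ 6^2 = 36 ≡ 36 (mod 2923)
6^4 ≡ 36^2 = 1296 ≡ 1296 (mod 2923)
6^8 ≡ 1296^2 = 1679616 ≡ 1814 (mod 2923)
6^16 ≡ 1814^2 = 3290596 ≡ 2221 (mod 2923)
6^32 ≡ 2221^2 = 4932841 ≡ 1740 (mod 2923)
6^64 ≡ 1740^2 = 3027600 ≡ 2295 (mod 2923)
6^128 ≡ 2295^2 = 5267025 ≡ 2702 (mod 2923)
6^256 ≡ 2702^2 = 7300804 ≡ 2073 (mod 2923)
6^512 ≡ 2073^2 = 4297329 ≡ 519 (mod 2923)
6^1024 ≡ 519^2 = 269361 ≡ 445 (mod 2923)
6^2048 ≡ 445^2 = 198025 ≡ 2184 (mod 2923)
2922 = 2048 + 512 + 256 + 64 + 32 + 8 + 2 in binary powers of 2.
So 6^2922 ≡ 2184 · 519 · 2073 · 2295 · 1740 · 1814 · 36 ≡ 1960 (mod 2923).
Since 1960 ≠ 1, base 6 is a Fermat witness: 2923 is composite.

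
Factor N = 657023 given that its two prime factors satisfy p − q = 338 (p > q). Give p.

Since p = q + 338, we have 657023 = q(q + 338), so q² + 338q − 657023 = 0.
Discriminant: 338² + 4·657023 = 114244 + 2628092 = 2742336; √2742336 = 1656.
q = (−338 + 1656)/2 = 659, and p = q + 338 = 997.
Check: 659 · 997 = 657023.

997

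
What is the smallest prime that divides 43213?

79

43213 is odd.
Digit sum 13, not divisible by 3.
Ends in 3: not divisible by 5.
7: 43213 = 7·6173 + 2
11: 43213 = 11·3928 + 5
13: 43213 = 13·3324 + 1
17: 43213 = 17·2541 + 16
19: 43213 = 19·2274 + 7
23: 43213 = 23·1878 + 19
29: 43213 = 29·1490 + 3
31: 43213 = 31·1393 + 30
37: 43213 = 37·1167 + 34
41: 43213 = 41·1053 + 40
43: 43213 = 43·1004 + 41
47: 43213 = 47·919 + 20
53: 43213 = 53·815 + 18
59: 43213 = 59·732 + 25
61: 43213 = 61·708 + 25
67: 43213 = 67·644 + 65
71: 43213 = 71·608 + 45
73: 43213 = 73·591 + 70
79: 43213 = 79·547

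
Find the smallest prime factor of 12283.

12283 is odd.
Digit sum 16, not divisible by 3.
Ends in 3: not divisible by 5.
7: 12283 = 7·1754 + 5
11: 12283 = 11·1116 + 7
13: 12283 = 13·944 + 11
17: 12283 = 17·722 + 9
19: 12283 = 19·646 + 9
23: 12283 = 23·534 + 1
29: 12283 = 29·423 + 16
31: 12283 = 31·396 + 7
37: 12283 = 37·331 + 36
41: 12283 = 41·299 + 24
43: 12283 = 43·285 + 28
47: 12283 = 47·261 + 16
53: 12283 = 53·231 + 40
59: 12283 = 59·208 + 11
61: 12283 = 61·201 + 22
67: 12283 = 67·183 + 22
71: 12283 = 71·173

71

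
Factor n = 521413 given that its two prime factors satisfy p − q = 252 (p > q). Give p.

859

Since p = q + 252, we have 521413 = q(q + 252), so q² + 252q − 521413 = 0.
Discriminant: 252² + 4·521413 = 63504 + 2085652 = 2149156; √2149156 = 1466.
q = (−252 + 1466)/2 = 607, and p = q + 252 = 859.
Check: 607 · 859 = 521413.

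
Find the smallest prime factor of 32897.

67

32897 is odd.
Digit sum 29, not divisible by 3.
Ends in 7: not divisible by 5.
7: 32897 = 7·4699 + 4
11: 32897 = 11·2990 + 7
13: 32897 = 13·2530 + 7
17: 32897 = 17·1935 + 2
19: 32897 = 19·1731 + 8
23: 32897 = 23·1430 + 7
29: 32897 = 29·1134 + 11
31: 32897 = 31·1061 + 6
37: 32897 = 37·889 + 4
41: 32897 = 41·802 + 15
43: 32897 = 43·765 + 2
47: 32897 = 47·699 + 44
53: 32897 = 53·620 + 37
59: 32897 = 59·557 + 34
61: 32897 = 61·539 + 18
67: 32897 = 67·491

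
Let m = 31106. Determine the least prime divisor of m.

2

31106 is even: 2 divides it.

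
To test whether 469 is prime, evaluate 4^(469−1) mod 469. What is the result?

4^1 ≡ 4 (mod 469)
4^2 ≡ 4^2 = 16 ≡ 16 (mod 469)
4^4 ≡ 16^2 = 256 ≡ 256 (mod 469)
4^8 ≡ 256^2 = 65536 ≡ 345 (mod 469)
4^16 ≡ 345^2 = 119025 ≡ 368 (mod 469)
4^32 ≡ 368^2 = 135424 ≡ 352 (mod 469)
4^64 ≡ 352^2 = 123904 ≡ 88 (mod 469)
4^128 ≡ 88^2 = 7744 ≡ 240 (mod 469)
4^256 ≡ 240^2 = 57600 ≡ 382 (mod 469)
468 = 256 + 128 + 64 + 16 + 4 in binary powers of 2.
So 4^468 ≡ 382 · 240 · 88 · 368 · 256 ≡ 344 (mod 469).
Since 344 ≠ 1, base 4 is a Fermat witness: 469 is composite.

344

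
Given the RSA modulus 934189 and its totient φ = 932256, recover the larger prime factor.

φ(n) = (p−1)(q−1) = n − (p+q) + 1, so p + q = 934189 − 932256 + 1 = 1934.
p and q are the roots of t² − 1934t + 934189 = 0.
Discriminant: 1934² − 4·934189 = 3740356 − 3736756 = 3600; √3600 = 60.
q = (1934 − 60)/2 = 937, p = (1934 + 60)/2 = 997.
Check: 937 · 997 = 934189.

997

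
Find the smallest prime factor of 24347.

97

24347 is odd.
Digit sum 20, not divisible by 3.
Ends in 7: not divisible by 5.
7: 24347 = 7·3478 + 1
11: 24347 = 11·2213 + 4
13: 24347 = 13·1872 + 11
17: 24347 = 17·1432 + 3
19: 24347 = 19·1281 + 8
23: 24347 = 23·1058 + 13
29: 24347 = 29·839 + 16
31: 24347 = 31·785 + 12
37: 24347 = 37·658 + 1
41: 24347 = 41·593 + 34
43: 24347 = 43·566 + 9
47: 24347 = 47·518 + 1
53: 24347 = 53·459 + 20
59: 24347 = 59·412 + 39
61: 24347 = 61·399 + 8
67: 24347 = 67·363 + 26
71: 24347 = 71·342 + 65
73: 24347 = 73·333 + 38
79: 24347 = 79·308 + 15
83: 24347 = 83·293 + 28
89: 24347 = 89·273 + 50
97: 24347 = 97·251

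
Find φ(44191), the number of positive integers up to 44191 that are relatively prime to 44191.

Factor: 44191 = 7 · 59 · 107.
φ(44191) = (7−1) · (59−1) · (107−1) = 6 · 58 · 106 = 36888.

36888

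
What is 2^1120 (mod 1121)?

833

2^1 ≡ 2 (mod 1121)
2^2 ≡ 2^2 = 4 ≡ 4 (mod 1121)
2^4 ≡ 4^2 = 16 ≡ 16 (mod 1121)
2^8 ≡ 16^2 = 256 ≡ 256 (mod 1121)
2^16 ≡ 256^2 = 65536 ≡ 518 (mod 1121)
2^32 ≡ 518^2 = 268324 ≡ 405 (mod 1121)
2^64 ≡ 405^2 = 164025 ≡ 359 (mod 1121)
2^128 ≡ 359^2 = 128881 ≡ 1087 (mod 1121)
2^256 ≡ 1087^2 = 1181569 ≡ 35 (mod 1121)
2^512 ≡ 35^2 = 1225 ≡ 104 (mod 1121)
2^1024 ≡ 104^2 = 10816 ≡ 727 (mod 1121)
1120 = 1024 + 64 + 32 in binary powers of 2.
So 2^1120 ≡ 727 · 359 · 405 ≡ 833 (mod 1121).
Since 833 ≠ 1, base 2 is a Fermat witness: 1121 is composite.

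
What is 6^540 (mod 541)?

6^1 ≡ 6 (mod 541)
6^2 ≡ 6^2 = 36 ≡ 36 (mod 541)
6^4 ≡ 36^2 = 1296 ≡ 214 (mod 541)
6^8 ≡ 214^2 = 45796 ≡ 352 (mod 541)
6^16 ≡ 352^2 = 123904 ≡ 15 (mod 541)
6^32 ≡ 15^2 = 225 ≡ 225 (mod 541)
6^64 ≡ 225^2 = 50625 ≡ 312 (mod 541)
6^128 ≡ 312^2 = 97344 ≡ 505 (mod 541)
6^256 ≡ 505^2 = 255025 ≡ 214 (mod 541)
6^512 ≡ 214^2 = 45796 ≡ 352 (mod 541)
540 = 512 + 16 + 8 + 4 in binary powers of 2.
So 6^540 ≡ 352 · 15 · 352 · 214 ≡ 1 (mod 541).
Since the result is 1, base 6 gives no evidence that 541 is composite.

1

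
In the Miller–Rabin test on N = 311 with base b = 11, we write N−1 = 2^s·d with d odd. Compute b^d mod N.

310

311 − 1 = 310 = 2^1 · 155, so d = 155.
11^1 ≡ 11 (mod 311)
11^2 ≡ 11^2 = 121 ≡ 121 (mod 311)
11^4 ≡ 121^2 = 14641 ≡ 24 (mod 311)
11^8 ≡ 24^2 = 576 ≡ 265 (mod 311)
11^16 ≡ 265^2 = 70225 ≡ 250 (mod 311)
11^32 ≡ 250^2 = 62500 ≡ 300 (mod 311)
11^64 ≡ 300^2 = 90000 ≡ 121 (mod 311)
11^128 ≡ 121^2 = 14641 ≡ 24 (mod 311)
155 = 128 + 16 + 8 + 2 + 1 in binary powers of 2.
So 11^155 ≡ 24 · 250 · 265 · 121 · 11 ≡ 310 (mod 311).
Since 11^d ≡ 310 (mod 311), base 11 does not prove 311 composite.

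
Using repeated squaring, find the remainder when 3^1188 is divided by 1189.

1147

3^1 ≡ 3 (mod 1189)
3^2 ≡ 3^2 = 9 ≡ 9 (mod 1189)
3^4 ≡ 9^2 = 81 ≡ 81 (mod 1189)
3^8 ≡ 81^2 = 6561 ≡ 616 (mod 1189)
3^16 ≡ 616^2 = 379456 ≡ 165 (mod 1189)
3^32 ≡ 165^2 = 27225 ≡ 1067 (mod 1189)
3^64 ≡ 1067^2 = 1138489 ≡ 616 (mod 1189)
3^128 ≡ 616^2 = 379456 ≡ 165 (mod 1189)
3^256 ≡ 165^2 = 27225 ≡ 1067 (mod 1189)
3^512 ≡ 1067^2 = 1138489 ≡ 616 (mod 1189)
3^1024 ≡ 616^2 = 379456 ≡ 165 (mod 1189)
1188 = 1024 + 128 + 32 + 4 in binary powers of 2.
So 3^1188 ≡ 165 · 165 · 1067 · 81 ≡ 1147 (mod 1189).
Since 1147 ≠ 1, base 3 is a Fermat witness: 1189 is composite.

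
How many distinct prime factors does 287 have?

287 = 7 · 41
287 = 7 · 41, which has 2 distinct prime factors.

2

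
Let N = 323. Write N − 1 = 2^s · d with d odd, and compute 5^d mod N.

323 − 1 = 322 = 2^1 · 161, so d = 161.
5^1 ≡ 5 (mod 323)
5^2 ≡ 5^2 = 25 ≡ 25 (mod 323)
5^4 ≡ 25^2 = 625 ≡ 302 (mod 323)
5^8 ≡ 302^2 = 91204 ≡ 118 (mod 323)
5^16 ≡ 118^2 = 13924 ≡ 35 (mod 323)
5^32 ≡ 35^2 = 1225 ≡ 256 (mod 323)
5^64 ≡ 256^2 = 65536 ≡ 290 (mod 323)
5^128 ≡ 290^2 = 84100 ≡ 120 (mod 323)
161 = 128 + 32 + 1 in binary powers of 2.
So 5^161 ≡ 120 · 256 · 5 ≡ 175 (mod 323).
Squaring chain: 175; never reaches −1, so base 5 is a Miller–Rabin witness that 323 is composite.

175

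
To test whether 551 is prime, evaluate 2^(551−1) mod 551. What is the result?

245

2^1 ≡ 2 (mod 551)
2^2 ≡ 2^2 = 4 ≡ 4 (mod 551)
2^4 ≡ 4^2 = 16 ≡ 16 (mod 551)
2^8 ≡ 16^2 = 256 ≡ 256 (mod 551)
2^16 ≡ 256^2 = 65536 ≡ 518 (mod 551)
2^32 ≡ 518^2 = 268324 ≡ 538 (mod 551)
2^64 ≡ 538^2 = 289444 ≡ 169 (mod 551)
2^128 ≡ 169^2 = 28561 ≡ 460 (mod 551)
2^256 ≡ 460^2 = 211600 ≡ 16 (mod 551)
2^512 ≡ 16^2 = 256 ≡ 256 (mod 551)
550 = 512 + 32 + 4 + 2 in binary powers of 2.
So 2^550 ≡ 256 · 538 · 16 · 4 ≡ 245 (mod 551).
Since 245 ≠ 1, base 2 is a Fermat witness: 551 is composite.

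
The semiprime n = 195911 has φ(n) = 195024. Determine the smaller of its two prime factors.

409

φ(n) = (p−1)(q−1) = n − (p+q) + 1, so p + q = 195911 − 195024 + 1 = 888.
p and q are the roots of t² − 888t + 195911 = 0.
Discriminant: 888² − 4·195911 = 788544 − 783644 = 4900; √4900 = 70.
q = (888 − 70)/2 = 409, p = (888 + 70)/2 = 479.
Check: 409 · 479 = 195911.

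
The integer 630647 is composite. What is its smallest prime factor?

630647 is odd.
Digit sum 26, not divisible by 3.
Ends in 7: not divisible by 5.
7: 630647 = 7·90092 + 3
11: 630647 = 11·57331 + 6
13: 630647 = 13·48511 + 4
17: 630647 = 17·37096 + 15
19: 630647 = 19·33191 + 18
23: 630647 = 23·27419 + 10
29: 630647 = 29·21746 + 13
31: 630647 = 31·20343 + 14
37: 630647 = 37·17044 + 19
41: 630647 = 41·15381 + 26
43: 630647 = 43·14666 + 9
47: 630647 = 47·13418 + 1
53: 630647 = 53·11899

53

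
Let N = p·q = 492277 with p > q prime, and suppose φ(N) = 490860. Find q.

φ(n) = (p−1)(q−1) = n − (p+q) + 1, so p + q = 492277 − 490860 + 1 = 1418.
p and q are the roots of t² − 1418t + 492277 = 0.
Discriminant: 1418² − 4·492277 = 2010724 − 1969108 = 41616; √41616 = 204.
q = (1418 − 204)/2 = 607, p = (1418 + 204)/2 = 811.
Check: 607 · 811 = 492277.

607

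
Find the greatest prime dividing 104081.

104081 = 29 · 3589
3589 = 37 · 97
97 is prime.
So 104081 = 29 · 37 · 97; the largest prime factor is 97.

97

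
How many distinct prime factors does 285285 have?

6

285285 = 3 · 95095
95095 = 5 · 19019
19019 = 7 · 2717
2717 = 11 · 247
247 = 13 · 19
285285 = 3 · 5 · 7 · 11 · 13 · 19, which has 6 distinct prime factors.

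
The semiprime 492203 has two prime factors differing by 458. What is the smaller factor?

Since p = q + 458, we have 492203 = q(q + 458), so q² + 458q − 492203 = 0.
Discriminant: 458² + 4·492203 = 209764 + 1968812 = 2178576; √2178576 = 1476.
q = (−458 + 1476)/2 = 509, and p = q + 458 = 967.
Check: 509 · 967 = 492203.

509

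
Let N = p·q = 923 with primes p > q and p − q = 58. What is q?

Since p = q + 58, we have 923 = q(q + 58), so q² + 58q − 923 = 0.
Discriminant: 58² + 4·923 = 3364 + 3692 = 7056; √7056 = 84.
q = (−58 + 84)/2 = 13, and p = q + 58 = 71.
Check: 13 · 71 = 923.

13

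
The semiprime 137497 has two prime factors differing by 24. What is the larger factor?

383

Since p = q + 24, we have 137497 = q(q + 24), so q² + 24q − 137497 = 0.
Discriminant: 24² + 4·137497 = 576 + 549988 = 550564; √550564 = 742.
q = (−24 + 742)/2 = 359, and p = q + 24 = 383.
Check: 359 · 383 = 137497.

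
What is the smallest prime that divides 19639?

41

19639 is odd.
Digit sum 28, not divisible by 3.
Ends in 9: not divisible by 5.
7: 19639 = 7·2805 + 4
11: 19639 = 11·1785 + 4
13: 19639 = 13·1510 + 9
17: 19639 = 17·1155 + 4
19: 19639 = 19·1033 + 12
23: 19639 = 23·853 + 20
29: 19639 = 29·677 + 6
31: 19639 = 31·633 + 16
37: 19639 = 37·530 + 29
41: 19639 = 41·479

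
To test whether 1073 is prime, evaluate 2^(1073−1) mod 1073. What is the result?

604

2^1 ≡ 2 (mod 1073)
2^2 ≡ 2^2 = 4 ≡ 4 (mod 1073)
2^4 ≡ 4^2 = 16 ≡ 16 (mod 1073)
2^8 ≡ 16^2 = 256 ≡ 256 (mod 1073)
2^16 ≡ 256^2 = 65536 ≡ 83 (mod 1073)
2^32 ≡ 83^2 = 6889 ≡ 451 (mod 1073)
2^64 ≡ 451^2 = 203401 ≡ 604 (mod 1073)
2^128 ≡ 604^2 = 364816 ≡ 1069 (mod 1073)
2^256 ≡ 1069^2 = 1142761 ≡ 16 (mod 1073)
2^512 ≡ 16^2 = 256 ≡ 256 (mod 1073)
2^1024 ≡ 256^2 = 65536 ≡ 83 (mod 1073)
1072 = 1024 + 32 + 16 in binary powers of 2.
So 2^1072 ≡ 83 · 451 · 83 ≡ 604 (mod 1073).
Since 604 ≠ 1, base 2 is a Fermat witness: 1073 is composite.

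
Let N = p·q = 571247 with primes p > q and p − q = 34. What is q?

739

Since p = q + 34, we have 571247 = q(q + 34), so q² + 34q − 571247 = 0.
Discriminant: 34² + 4·571247 = 1156 + 2284988 = 2286144; √2286144 = 1512.
q = (−34 + 1512)/2 = 739, and p = q + 34 = 773.
Check: 739 · 773 = 571247.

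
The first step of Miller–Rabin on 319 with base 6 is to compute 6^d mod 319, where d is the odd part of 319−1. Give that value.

178

319 − 1 = 318 = 2^1 · 159, so d = 159.
6^1 ≡ 6 (mod 319)
6^2 ≡ 6^2 = 36 ≡ 36 (mod 319)
6^4 ≡ 36^2 = 1296 ≡ 20 (mod 319)
6^8 ≡ 20^2 = 400 ≡ 81 (mod 319)
6^16 ≡ 81^2 = 6561 ≡ 181 (mod 319)
6^32 ≡ 181^2 = 32761 ≡ 223 (mod 319)
6^64 ≡ 223^2 = 49729 ≡ 284 (mod 319)
6^128 ≡ 284^2 = 80656 ≡ 268 (mod 319)
159 = 128 + 16 + 8 + 4 + 2 + 1 in binary powers of 2.
So 6^159 ≡ 268 · 181 · 81 · 20 · 36 · 6 ≡ 178 (mod 319).
Squaring chain: 178; never reaches −1, so base 6 is a Miller–Rabin witness that 319 is composite.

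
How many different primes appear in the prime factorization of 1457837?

3

1457837 = 31^2 · 1517
1517 = 37 · 41
1457837 = 31^2 · 37 · 41, which has 3 distinct prime factors.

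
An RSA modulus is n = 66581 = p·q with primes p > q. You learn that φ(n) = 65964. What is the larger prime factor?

479

φ(n) = (p−1)(q−1) = n − (p+q) + 1, so p + q = 66581 − 65964 + 1 = 618.
p and q are the roots of t² − 618t + 66581 = 0.
Discriminant: 618² − 4·66581 = 381924 − 266324 = 115600; √115600 = 340.
q = (618 − 340)/2 = 139, p = (618 + 340)/2 = 479.
Check: 139 · 479 = 66581.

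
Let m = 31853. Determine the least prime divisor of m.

53

31853 is odd.
Digit sum 20, not divisible by 3.
Ends in 3: not divisible by 5.
7: 31853 = 7·4550 + 3
11: 31853 = 11·2895 + 8
13: 31853 = 13·2450 + 3
17: 31853 = 17·1873 + 12
19: 31853 = 19·1676 + 9
23: 31853 = 23·1384 + 21
29: 31853 = 29·1098 + 11
31: 31853 = 31·1027 + 16
37: 31853 = 37·860 + 33
41: 31853 = 41·776 + 37
43: 31853 = 43·740 + 33
47: 31853 = 47·677 + 34
53: 31853 = 53·601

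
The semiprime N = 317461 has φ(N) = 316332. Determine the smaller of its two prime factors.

φ(n) = (p−1)(q−1) = n − (p+q) + 1, so p + q = 317461 − 316332 + 1 = 1130.
p and q are the roots of t² − 1130t + 317461 = 0.
Discriminant: 1130² − 4·317461 = 1276900 − 1269844 = 7056; √7056 = 84.
q = (1130 − 84)/2 = 523, p = (1130 + 84)/2 = 607.
Check: 523 · 607 = 317461.

523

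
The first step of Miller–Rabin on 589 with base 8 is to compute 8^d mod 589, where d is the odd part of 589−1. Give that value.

589 − 1 = 588 = 2^2 · 147, so d = 147.
8^1 ≡ 8 (mod 589)
8^2 ≡ 8^2 = 64 ≡ 64 (mod 589)
8^4 ≡ 64^2 = 4096 ≡ 562 (mod 589)
8^8 ≡ 562^2 = 315844 ≡ 140 (mod 589)
8^16 ≡ 140^2 = 19600 ≡ 163 (mod 589)
8^32 ≡ 163^2 = 26569 ≡ 64 (mod 589)
8^64 ≡ 64^2 = 4096 ≡ 562 (mod 589)
8^128 ≡ 562^2 = 315844 ≡ 140 (mod 589)
147 = 128 + 16 + 2 + 1 in binary powers of 2.
So 8^147 ≡ 140 · 163 · 64 · 8 ≡ 436 (mod 589).
Squaring chain: 436 → 438; never reaches −1, so base 8 is a Miller–Rabin witness that 589 is composite.

436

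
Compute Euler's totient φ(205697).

192640

Factor: 205697 = 29 · 41 · 173.
φ(205697) = (29−1) · (41−1) · (173−1) = 28 · 40 · 172 = 192640.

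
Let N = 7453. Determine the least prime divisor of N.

7453 is odd.
Digit sum 19, not divisible by 3.
Ends in 3: not divisible by 5.
7: 7453 = 7·1064 + 5
11: 7453 = 11·677 + 6
13: 7453 = 13·573 + 4
17: 7453 = 17·438 + 7
19: 7453 = 19·392 + 5
23: 7453 = 23·324 + 1
29: 7453 = 29·257

29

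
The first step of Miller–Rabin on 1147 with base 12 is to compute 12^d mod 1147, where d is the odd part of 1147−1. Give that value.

1147 − 1 = 1146 = 2^1 · 573, so d = 573.
12^1 ≡ 12 (mod 1147)
12^2 ≡ 12^2 = 144 ≡ 144 (mod 1147)
12^4 ≡ 144^2 = 20736 ≡ 90 (mod 1147)
12^8 ≡ 90^2 = 8100 ≡ 71 (mod 1147)
12^16 ≡ 71^2 = 5041 ≡ 453 (mod 1147)
12^32 ≡ 453^2 = 205209 ≡ 1043 (mod 1147)
12^64 ≡ 1043^2 = 1087849 ≡ 493 (mod 1147)
12^128 ≡ 493^2 = 243049 ≡ 1032 (mod 1147)
12^256 ≡ 1032^2 = 1065024 ≡ 608 (mod 1147)
12^512 ≡ 608^2 = 369664 ≡ 330 (mod 1147)
573 = 512 + 32 + 16 + 8 + 4 + 1 in binary powers of 2.
So 12^573 ≡ 330 · 1043 · 453 · 71 · 90 · 12 ≡ 1046 (mod 1147).
Squaring chain: 1046; never reaches −1, so base 12 is a Miller–Rabin witness that 1147 is composite.

1046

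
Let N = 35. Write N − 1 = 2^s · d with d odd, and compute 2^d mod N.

32

35 − 1 = 34 = 2^1 · 17, so d = 17.
2^1 ≡ 2 (mod 35)
2^2 ≡ 2^2 = 4 ≡ 4 (mod 35)
2^4 ≡ 4^2 = 16 ≡ 16 (mod 35)
2^8 ≡ 16^2 = 256 ≡ 11 (mod 35)
2^16 ≡ 11^2 = 121 ≡ 16 (mod 35)
17 = 16 + 1 in binary powers of 2.
So 2^17 ≡ 16 · 2 ≡ 32 (mod 35).
Squaring chain: 32; never reaches −1, so base 2 is a Miller–Rabin witness that 35 is composite.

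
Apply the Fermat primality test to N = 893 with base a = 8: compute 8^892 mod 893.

68

8^1 ≡ 8 (mod 893)
8^2 ≡ 8^2 = 64 ≡ 64 (mod 893)
8^4 ≡ 64^2 = 4096 ≡ 524 (mod 893)
8^8 ≡ 524^2 = 274576 ≡ 425 (mod 893)
8^16 ≡ 425^2 = 180625 ≡ 239 (mod 893)
8^32 ≡ 239^2 = 57121 ≡ 862 (mod 893)
8^64 ≡ 862^2 = 743044 ≡ 68 (mod 893)
8^128 ≡ 68^2 = 4624 ≡ 159 (mod 893)
8^256 ≡ 159^2 = 25281 ≡ 277 (mod 893)
8^512 ≡ 277^2 = 76729 ≡ 824 (mod 893)
892 = 512 + 256 + 64 + 32 + 16 + 8 + 4 in binary powers of 2.
So 8^892 ≡ 824 · 277 · 68 · 862 · 239 · 425 · 524 ≡ 68 (mod 893).
Since 68 ≠ 1, base 8 is a Fermat witness: 893 is composite.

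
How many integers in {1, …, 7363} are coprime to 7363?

7128

Factor: 7363 = 37 · 199.
φ(7363) = (37−1) · (199−1) = 36 · 198 = 7128.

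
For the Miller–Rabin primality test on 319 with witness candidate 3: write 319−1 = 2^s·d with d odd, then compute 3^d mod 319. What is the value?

279

319 − 1 = 318 = 2^1 · 159, so d = 159.
3^1 ≡ 3 (mod 319)
3^2 ≡ 3^2 = 9 ≡ 9 (mod 319)
3^4 ≡ 9^2 = 81 ≡ 81 (mod 319)
3^8 ≡ 81^2 = 6561 ≡ 181 (mod 319)
3^16 ≡ 181^2 = 32761 ≡ 223 (mod 319)
3^32 ≡ 223^2 = 49729 ≡ 284 (mod 319)
3^64 ≡ 284^2 = 80656 ≡ 268 (mod 319)
3^128 ≡ 268^2 = 71824 ≡ 49 (mod 319)
159 = 128 + 16 + 8 + 4 + 2 + 1 in binary powers of 2.
So 3^159 ≡ 49 · 223 · 181 · 81 · 9 · 3 ≡ 279 (mod 319).
Squaring chain: 279; never reaches −1, so base 3 is a Miller–Rabin witness that 319 is composite.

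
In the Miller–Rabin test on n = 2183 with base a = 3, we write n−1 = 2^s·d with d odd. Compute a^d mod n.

2063

2183 − 1 = 2182 = 2^1 · 1091, so d = 1091.
3^1 ≡ 3 (mod 2183)
3^2 ≡ 3^2 = 9 ≡ 9 (mod 2183)
3^4 ≡ 9^2 = 81 ≡ 81 (mod 2183)
3^8 ≡ 81^2 = 6561 ≡ 12 (mod 2183)
3^16 ≡ 12^2 = 144 ≡ 144 (mod 2183)
3^32 ≡ 144^2 = 20736 ≡ 1089 (mod 2183)
3^64 ≡ 1089^2 = 1185921 ≡ 552 (mod 2183)
3^128 ≡ 552^2 = 304704 ≡ 1267 (mod 2183)
3^256 ≡ 1267^2 = 1605289 ≡ 784 (mod 2183)
3^512 ≡ 784^2 = 614656 ≡ 1233 (mod 2183)
3^1024 ≡ 1233^2 = 1520289 ≡ 921 (mod 2183)
1091 = 1024 + 64 + 2 + 1 in binary powers of 2.
So 3^1091 ≡ 921 · 552 · 9 · 3 ≡ 2063 (mod 2183).
Squaring chain: 2063; never reaches −1, so base 3 is a Miller–Rabin witness that 2183 is composite.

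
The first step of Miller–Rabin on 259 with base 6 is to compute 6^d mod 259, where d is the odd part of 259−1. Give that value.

259 − 1 = 258 = 2^1 · 129, so d = 129.
6^1 ≡ 6 (mod 259)
6^2 ≡ 6^2 = 36 ≡ 36 (mod 259)
6^4 ≡ 36^2 = 1296 ≡ 1 (mod 259)
6^8 ≡ 1^2 = 1 ≡ 1 (mod 259)
6^16 ≡ 1^2 = 1 ≡ 1 (mod 259)
6^32 ≡ 1^2 = 1 ≡ 1 (mod 259)
6^64 ≡ 1^2 = 1 ≡ 1 (mod 259)
6^128 ≡ 1^2 = 1 ≡ 1 (mod 259)
129 = 128 + 1 in binary powers of 2.
So 6^129 ≡ 1 · 6 ≡ 6 (mod 259).
Squaring chain: 6; never reaches −1, so base 6 is a Miller–Rabin witness that 259 is composite.

6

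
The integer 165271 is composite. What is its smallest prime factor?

165271 is odd.
Digit sum 22, not divisible by 3.
Ends in 1: not divisible by 5.
7: 165271 = 7·23610 + 1
11: 165271 = 11·15024 + 7
13: 165271 = 13·12713 + 2
17: 165271 = 17·9721 + 14
19: 165271 = 19·8698 + 9
23: 165271 = 23·7185 + 16
29: 165271 = 29·5699

29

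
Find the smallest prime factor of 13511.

13511 is odd.
Digit sum 11, not divisible by 3.
Ends in 1: not divisible by 5.
7: 13511 = 7·1930 + 1
11: 13511 = 11·1228 + 3
13: 13511 = 13·1039 + 4
17: 13511 = 17·794 + 13
19: 13511 = 19·711 + 2
23: 13511 = 23·587 + 10
29: 13511 = 29·465 + 26
31: 13511 = 31·435 + 26
37: 13511 = 37·365 + 6
41: 13511 = 41·329 + 22
43: 13511 = 43·314 + 9
47: 13511 = 47·287 + 22
53: 13511 = 53·254 + 49
59: 13511 = 59·229

59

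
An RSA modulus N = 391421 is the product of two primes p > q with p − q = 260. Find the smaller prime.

509

Since p = q + 260, we have 391421 = q(q + 260), so q² + 260q − 391421 = 0.
Discriminant: 260² + 4·391421 = 67600 + 1565684 = 1633284; √1633284 = 1278.
q = (−260 + 1278)/2 = 509, and p = q + 260 = 769.
Check: 509 · 769 = 391421.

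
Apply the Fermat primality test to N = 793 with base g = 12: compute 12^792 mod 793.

729

12^1 ≡ 12 (mod 793)
12^2 ≡ 12^2 = 144 ≡ 144 (mod 793)
12^4 ≡ 144^2 = 20736 ≡ 118 (mod 793)
12^8 ≡ 118^2 = 13924 ≡ 443 (mod 793)
12^16 ≡ 443^2 = 196249 ≡ 378 (mod 793)
12^32 ≡ 378^2 = 142884 ≡ 144 (mod 793)
12^64 ≡ 144^2 = 20736 ≡ 118 (mod 793)
12^128 ≡ 118^2 = 13924 ≡ 443 (mod 793)
12^256 ≡ 443^2 = 196249 ≡ 378 (mod 793)
12^512 ≡ 378^2 = 142884 ≡ 144 (mod 793)
792 = 512 + 256 + 16 + 8 in binary powers of 2.
So 12^792 ≡ 144 · 378 · 378 · 443 ≡ 729 (mod 793).
Since 729 ≠ 1, base 12 is a Fermat witness: 793 is composite.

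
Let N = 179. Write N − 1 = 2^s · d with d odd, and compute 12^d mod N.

179 − 1 = 178 = 2^1 · 89, so d = 89.
12^1 ≡ 12 (mod 179)
12^2 ≡ 12^2 = 144 ≡ 144 (mod 179)
12^4 ≡ 144^2 = 20736 ≡ 151 (mod 179)
12^8 ≡ 151^2 = 22801 ≡ 68 (mod 179)
12^16 ≡ 68^2 = 4624 ≡ 149 (mod 179)
12^32 ≡ 149^2 = 22201 ≡ 5 (mod 179)
12^64 ≡ 5^2 = 25 ≡ 25 (mod 179)
89 = 64 + 16 + 8 + 1 in binary powers of 2.
So 12^89 ≡ 25 · 149 · 68 · 12 ≡ 1 (mod 179).
Since 12^d ≡ 1 (mod 179), base 12 does not prove 179 composite.

1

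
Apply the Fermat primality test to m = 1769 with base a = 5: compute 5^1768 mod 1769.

5^1 ≡ 5 (mod 1769)
5^2 ≡ 5^2 = 25 ≡ 25 (mod 1769)
5^4 ≡ 25^2 = 625 ≡ 625 (mod 1769)
5^8 ≡ 625^2 = 390625 ≡ 1445 (mod 1769)
5^16 ≡ 1445^2 = 2088025 ≡ 605 (mod 1769)
5^32 ≡ 605^2 = 366025 ≡ 1611 (mod 1769)
5^64 ≡ 1611^2 = 2595321 ≡ 198 (mod 1769)
5^128 ≡ 198^2 = 39204 ≡ 286 (mod 1769)
5^256 ≡ 286^2 = 81796 ≡ 422 (mod 1769)
5^512 ≡ 422^2 = 178084 ≡ 1184 (mod 1769)
5^1024 ≡ 1184^2 = 1401856 ≡ 808 (mod 1769)
1768 = 1024 + 512 + 128 + 64 + 32 + 8 in binary powers of 2.
So 5^1768 ≡ 808 · 1184 · 286 · 198 · 1611 · 1445 ≡ 1669 (mod 1769).
Since 1669 ≠ 1, base 5 is a Fermat witness: 1769 is composite.

1669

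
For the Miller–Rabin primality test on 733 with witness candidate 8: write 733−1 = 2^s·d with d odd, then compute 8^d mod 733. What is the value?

733 − 1 = 732 = 2^2 · 183, so d = 183.
8^1 ≡ 8 (mod 733)
8^2 ≡ 8^2 = 64 ≡ 64 (mod 733)
8^4 ≡ 64^2 = 4096 ≡ 431 (mod 733)
8^8 ≡ 431^2 = 185761 ≡ 312 (mod 733)
8^16 ≡ 312^2 = 97344 ≡ 588 (mod 733)
8^32 ≡ 588^2 = 345744 ≡ 501 (mod 733)
8^64 ≡ 501^2 = 251001 ≡ 315 (mod 733)
8^128 ≡ 315^2 = 99225 ≡ 270 (mod 733)
183 = 128 + 32 + 16 + 4 + 2 + 1 in binary powers of 2.
So 8^183 ≡ 270 · 501 · 588 · 431 · 64 · 8 ≡ 353 (mod 733).
Squaring chain: 353 → 732; reaches −1, so base 8 does not prove 733 composite.

353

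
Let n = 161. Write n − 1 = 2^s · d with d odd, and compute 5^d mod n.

161 − 1 = 160 = 2^5 · 5, so d = 5.
5^1 ≡ 5 (mod 161)
5^2 ≡ 5^2 = 25 ≡ 25 (mod 161)
5^4 ≡ 25^2 = 625 ≡ 142 (mod 161)
5 = 4 + 1 in binary powers of 2.
So 5^5 ≡ 142 · 5 ≡ 66 (mod 161).
Squaring chain: 66 → 9 → 81 → 121 → 151; never reaches −1, so base 5 is a Miller–Rabin witness that 161 is composite.

66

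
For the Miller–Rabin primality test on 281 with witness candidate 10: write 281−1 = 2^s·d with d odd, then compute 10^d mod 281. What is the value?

281 − 1 = 280 = 2^3 · 35, so d = 35.
10^1 ≡ 10 (mod 281)
10^2 ≡ 10^2 = 100 ≡ 100 (mod 281)
10^4 ≡ 100^2 = 10000 ≡ 165 (mod 281)
10^8 ≡ 165^2 = 27225 ≡ 249 (mod 281)
10^16 ≡ 249^2 = 62001 ≡ 181 (mod 281)
10^32 ≡ 181^2 = 32761 ≡ 165 (mod 281)
35 = 32 + 2 + 1 in binary powers of 2.
So 10^35 ≡ 165 · 100 · 10 ≡ 53 (mod 281).
Squaring chain: 53 → 280 → 1; reaches −1, so base 10 does not prove 281 composite.

53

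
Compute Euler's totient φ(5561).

Factor: 5561 = 67 · 83.
φ(5561) = (67−1) · (83−1) = 66 · 82 = 5412.

5412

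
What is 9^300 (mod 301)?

176

9^1 ≡ 9 (mod 301)
9^2 ≡ 9^2 = 81 ≡ 81 (mod 301)
9^4 ≡ 81^2 = 6561 ≡ 240 (mod 301)
9^8 ≡ 240^2 = 57600 ≡ 109 (mod 301)
9^16 ≡ 109^2 = 11881 ≡ 142 (mod 301)
9^32 ≡ 142^2 = 20164 ≡ 298 (mod 301)
9^64 ≡ 298^2 = 88804 ≡ 9 (mod 301)
9^128 ≡ 9^2 = 81 ≡ 81 (mod 301)
9^256 ≡ 81^2 = 6561 ≡ 240 (mod 301)
300 = 256 + 32 + 8 + 4 in binary powers of 2.
So 9^300 ≡ 240 · 298 · 109 · 240 ≡ 176 (mod 301).
Since 176 ≠ 1, base 9 is a Fermat witness: 301 is composite.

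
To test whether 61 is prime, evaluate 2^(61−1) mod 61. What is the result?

2^1 ≡ 2 (mod 61)
2^2 ≡ 2^2 = 4 ≡ 4 (mod 61)
2^4 ≡ 4^2 = 16 ≡ 16 (mod 61)
2^8 ≡ 16^2 = 256 ≡ 12 (mod 61)
2^16 ≡ 12^2 = 144 ≡ 22 (mod 61)
2^32 ≡ 22^2 = 484 ≡ 57 (mod 61)
60 = 32 + 16 + 8 + 4 in binary powers of 2.
So 2^60 ≡ 57 · 22 · 12 · 16 ≡ 1 (mod 61).
Since the result is 1, base 2 gives no evidence that 61 is composite.

1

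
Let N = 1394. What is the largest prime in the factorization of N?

1394 = 2 · 697
697 = 17 · 41
41 is prime.
So 1394 = 2 · 17 · 41; the largest prime factor is 41.

41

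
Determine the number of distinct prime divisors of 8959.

8959 = 17^2 · 31
8959 = 17^2 · 31, which has 2 distinct prime factors.

2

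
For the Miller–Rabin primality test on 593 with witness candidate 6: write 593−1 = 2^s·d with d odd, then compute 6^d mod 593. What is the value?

593 − 1 = 592 = 2^4 · 37, so d = 37.
6^1 ≡ 6 (mod 593)
6^2 ≡ 6^2 = 36 ≡ 36 (mod 593)
6^4 ≡ 36^2 = 1296 ≡ 110 (mod 593)
6^8 ≡ 110^2 = 12100 ≡ 240 (mod 593)
6^16 ≡ 240^2 = 57600 ≡ 79 (mod 593)
6^32 ≡ 79^2 = 6241 ≡ 311 (mod 593)
37 = 32 + 4 + 1 in binary powers of 2.
So 6^37 ≡ 311 · 110 · 6 ≡ 82 (mod 593).
Squaring chain: 82 → 201 → 77 → 592; reaches −1, so base 6 does not prove 593 composite.

82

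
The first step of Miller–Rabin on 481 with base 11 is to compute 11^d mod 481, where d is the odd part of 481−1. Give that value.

481 − 1 = 480 = 2^5 · 15, so d = 15.
11^1 ≡ 11 (mod 481)
11^2 ≡ 11^2 = 121 ≡ 121 (mod 481)
11^4 ≡ 121^2 = 14641 ≡ 211 (mod 481)
11^8 ≡ 211^2 = 44521 ≡ 269 (mod 481)
15 = 8 + 4 + 2 + 1 in binary powers of 2.
So 11^15 ≡ 269 · 211 · 121 · 11 ≡ 369 (mod 481).
Squaring chain: 369 → 38 → 1 → 1 → 1; never reaches −1, so base 11 is a Miller–Rabin witness that 481 is composite.

369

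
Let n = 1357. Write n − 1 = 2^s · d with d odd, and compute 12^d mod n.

1357 − 1 = 1356 = 2^2 · 339, so d = 339.
12^1 ≡ 12 (mod 1357)
12^2 ≡ 12^2 = 144 ≡ 144 (mod 1357)
12^4 ≡ 144^2 = 20736 ≡ 381 (mod 1357)
12^8 ≡ 381^2 = 145161 ≡ 1319 (mod 1357)
12^16 ≡ 1319^2 = 1739761 ≡ 87 (mod 1357)
12^32 ≡ 87^2 = 7569 ≡ 784 (mod 1357)
12^64 ≡ 784^2 = 614656 ≡ 1292 (mod 1357)
12^128 ≡ 1292^2 = 1669264 ≡ 154 (mod 1357)
12^256 ≡ 154^2 = 23716 ≡ 647 (mod 1357)
339 = 256 + 64 + 16 + 2 + 1 in binary powers of 2.
So 12^339 ≡ 647 · 1292 · 87 · 144 · 12 ≡ 579 (mod 1357).
Squaring chain: 579 → 62; never reaches −1, so base 12 is a Miller–Rabin witness that 1357 is composite.

579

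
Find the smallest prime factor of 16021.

37

16021 is odd.
Digit sum 10, not divisible by 3.
Ends in 1: not divisible by 5.
7: 16021 = 7·2288 + 5
11: 16021 = 11·1456 + 5
13: 16021 = 13·1232 + 5
17: 16021 = 17·942 + 7
19: 16021 = 19·843 + 4
23: 16021 = 23·696 + 13
29: 16021 = 29·552 + 13
31: 16021 = 31·516 + 25
37: 16021 = 37·433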